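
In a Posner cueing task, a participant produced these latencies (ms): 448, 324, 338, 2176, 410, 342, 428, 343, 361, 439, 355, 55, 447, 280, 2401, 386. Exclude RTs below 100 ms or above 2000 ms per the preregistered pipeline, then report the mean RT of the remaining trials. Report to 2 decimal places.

377.00 ms

Excluded: 55, 2176, 2401
Retained (n=13): Σ = 4901
Mean = 4901/13 = 377.0000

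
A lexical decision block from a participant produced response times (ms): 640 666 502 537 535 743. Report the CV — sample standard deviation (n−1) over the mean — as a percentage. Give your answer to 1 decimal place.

15.6%

n = 6, Σ = 3623, M = 603.8333
Σ(x−M)² = 44114.833; s = √(44114.833/5) = 93.9306
CV = 93.9306 / 603.8333 = 0.15556 = 15.556%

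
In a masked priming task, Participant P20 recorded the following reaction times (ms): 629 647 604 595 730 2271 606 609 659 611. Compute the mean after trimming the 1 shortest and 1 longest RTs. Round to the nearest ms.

Sorted: 595, 604, 606, 609, 611, 629, 647, 659, 730, 2271
Drop lowest 1 (595) and highest 1 (2271)
Remaining (n=8): Σ = 5095, mean = 5095/8 = 636.875

637 ms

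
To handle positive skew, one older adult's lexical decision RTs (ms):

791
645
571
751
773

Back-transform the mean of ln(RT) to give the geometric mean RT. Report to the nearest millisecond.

ln(RT): 6.6733, 6.4693, 6.3474, 6.6214, 6.6503
Mean ln(RT) = 32.7616/5 = 6.55232
Geometric mean = exp(6.55232) = 700.87 ms

701 ms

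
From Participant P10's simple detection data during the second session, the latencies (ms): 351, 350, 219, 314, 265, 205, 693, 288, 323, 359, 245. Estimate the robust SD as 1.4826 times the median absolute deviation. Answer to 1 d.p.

Sorted: 205, 219, 245, 265, 288, 314, 323, 350, 351, 359, 693 → median = 314
|x − 314| sorted: 0, 9, 26, 36, 37, 45, 49, 69, 95, 109, 379 → MAD = 45
Robust SD ≈ 1.4826 × 45 = 66.717

66.7 ms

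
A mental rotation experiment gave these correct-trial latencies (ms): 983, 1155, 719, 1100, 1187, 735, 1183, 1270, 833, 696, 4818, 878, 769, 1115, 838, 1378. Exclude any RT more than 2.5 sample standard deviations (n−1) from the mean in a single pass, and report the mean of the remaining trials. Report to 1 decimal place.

989.3 ms

n = 16, ΣRT = 19657, M = 1228.562
Σ(x−M)² = 14437031.94; s = √(14437031.94/15) = 981.055
Cutoffs: 1228.562 ± 2.5·981.055 → [-1224.1, 3681.2]
Outside: 4818 → excluded.
Retained (n=15): Σ = 14839, mean = 14839/15 = 989.267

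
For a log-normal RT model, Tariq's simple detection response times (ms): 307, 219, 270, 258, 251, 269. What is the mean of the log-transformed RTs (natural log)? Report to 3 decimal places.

5.565

ln(RT): 5.7268, 5.3891, 5.5984, 5.5530, 5.5255, 5.5947
Σ ln(RT) = 33.3875
Mean = 33.3875/6 = 5.56458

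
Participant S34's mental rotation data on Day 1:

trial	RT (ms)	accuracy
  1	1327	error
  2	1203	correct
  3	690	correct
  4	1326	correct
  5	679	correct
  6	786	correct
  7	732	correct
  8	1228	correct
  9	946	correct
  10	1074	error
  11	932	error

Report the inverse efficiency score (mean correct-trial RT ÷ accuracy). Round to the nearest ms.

Correct trials (n=8): 1203, 690, 1326, 679, 786, 732, 1228, 946
Mean correct RT = 7590/8 = 948.7500 ms
Proportion correct = 8/11
IES = 948.7500 / (8/11) = 1304.531 ms

1305 ms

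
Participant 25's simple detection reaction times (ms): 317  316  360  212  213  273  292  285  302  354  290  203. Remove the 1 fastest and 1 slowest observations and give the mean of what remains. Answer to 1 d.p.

Sorted: 203, 212, 213, 273, 285, 290, 292, 302, 316, 317, 354, 360
Drop lowest 1 (203) and highest 1 (360)
Remaining (n=10): Σ = 2854, mean = 2854/10 = 285.400

285.4 ms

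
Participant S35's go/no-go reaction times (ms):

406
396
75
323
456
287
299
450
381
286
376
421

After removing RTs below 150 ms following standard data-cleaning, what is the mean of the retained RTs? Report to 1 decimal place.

Excluded: 75
Retained (n=11): Σ = 4081
Mean = 4081/11 = 371.0000

371.0 ms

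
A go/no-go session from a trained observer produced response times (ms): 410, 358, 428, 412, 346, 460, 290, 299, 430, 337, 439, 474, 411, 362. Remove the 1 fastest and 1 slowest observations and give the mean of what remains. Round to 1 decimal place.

Sorted: 290, 299, 337, 346, 358, 362, 410, 411, 412, 428, 430, 439, 460, 474
Drop lowest 1 (290) and highest 1 (474)
Remaining (n=12): Σ = 4692, mean = 4692/12 = 391.000

391.0 ms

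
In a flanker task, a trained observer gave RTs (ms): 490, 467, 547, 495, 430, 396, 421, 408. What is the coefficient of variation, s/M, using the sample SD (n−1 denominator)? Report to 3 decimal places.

0.114

n = 8, Σ = 3654, M = 456.7500
Σ(x−M)² = 18879.500; s = √(18879.500/7) = 51.9333
CV = 51.9333 / 456.7500 = 0.11370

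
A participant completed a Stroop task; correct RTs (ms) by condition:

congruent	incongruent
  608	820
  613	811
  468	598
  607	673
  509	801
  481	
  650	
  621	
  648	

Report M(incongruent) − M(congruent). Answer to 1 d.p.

M(congruent) = 5205/9 = 578.333
M(incongruent) = 3703/5 = 740.600
Difference = 740.600 − 578.333 = 162.267 ms

162.3 ms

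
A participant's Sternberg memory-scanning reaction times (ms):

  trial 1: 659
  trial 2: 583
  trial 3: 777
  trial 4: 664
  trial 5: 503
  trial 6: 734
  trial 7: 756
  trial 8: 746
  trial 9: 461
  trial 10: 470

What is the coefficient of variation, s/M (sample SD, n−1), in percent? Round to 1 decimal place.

n = 10, Σ = 6353, M = 635.3000
Σ(x−M)² = 135972.100; s = √(135972.100/9) = 122.9146
CV = 122.9146 / 635.3000 = 0.19347 = 19.347%

19.3%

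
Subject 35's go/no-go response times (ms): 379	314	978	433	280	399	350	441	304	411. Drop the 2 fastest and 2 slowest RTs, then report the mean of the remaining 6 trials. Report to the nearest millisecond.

381 ms

Sorted: 280, 304, 314, 350, 379, 399, 411, 433, 441, 978
Drop lowest 2 (280, 304) and highest 2 (441, 978)
Remaining (n=6): Σ = 2286, mean = 2286/6 = 381.000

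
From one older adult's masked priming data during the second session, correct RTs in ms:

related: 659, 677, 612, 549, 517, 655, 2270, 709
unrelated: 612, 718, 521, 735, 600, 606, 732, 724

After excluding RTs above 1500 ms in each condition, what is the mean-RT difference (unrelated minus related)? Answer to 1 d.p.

related: exclude 2270
M(related) = 4378/7 = 625.429
M(unrelated) = 5248/8 = 656.000
Difference = 656.000 − 625.429 = 30.571 ms

30.6 ms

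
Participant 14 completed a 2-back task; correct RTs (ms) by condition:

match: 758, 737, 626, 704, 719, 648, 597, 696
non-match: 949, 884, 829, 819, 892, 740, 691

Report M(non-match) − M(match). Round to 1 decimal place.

143.5 ms

M(match) = 5485/8 = 685.625
M(non-match) = 5804/7 = 829.143
Difference = 829.143 − 685.625 = 143.518 ms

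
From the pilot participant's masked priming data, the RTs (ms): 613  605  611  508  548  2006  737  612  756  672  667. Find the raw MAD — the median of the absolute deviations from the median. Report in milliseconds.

Sorted: 508, 548, 605, 611, 612, 613, 667, 672, 737, 756, 2006 → median = 613
|x − 613|: 0, 8, 2, 105, 65, 1393, 124, 1, 143, 59, 54
Sorted deviations: 0, 1, 2, 8, 54, 59, 65, 105, 124, 143, 1393 → MAD = 59

59 ms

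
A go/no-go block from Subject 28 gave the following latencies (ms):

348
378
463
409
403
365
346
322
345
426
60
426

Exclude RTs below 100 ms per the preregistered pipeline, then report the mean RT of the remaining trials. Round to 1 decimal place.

Excluded: 60
Retained (n=11): Σ = 4231
Mean = 4231/11 = 384.6364

384.6 ms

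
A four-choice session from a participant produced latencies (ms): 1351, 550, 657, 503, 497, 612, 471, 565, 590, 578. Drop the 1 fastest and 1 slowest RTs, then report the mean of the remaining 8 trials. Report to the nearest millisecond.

569 ms

Sorted: 471, 497, 503, 550, 565, 578, 590, 612, 657, 1351
Drop lowest 1 (471) and highest 1 (1351)
Remaining (n=8): Σ = 4552, mean = 4552/8 = 569.000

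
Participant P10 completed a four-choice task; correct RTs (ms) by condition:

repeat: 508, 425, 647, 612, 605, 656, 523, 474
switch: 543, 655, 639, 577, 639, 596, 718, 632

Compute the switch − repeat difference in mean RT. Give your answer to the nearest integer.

M(repeat) = 4450/8 = 556.250
M(switch) = 4999/8 = 624.875
Difference = 624.875 − 556.250 = 68.625 ms

69 ms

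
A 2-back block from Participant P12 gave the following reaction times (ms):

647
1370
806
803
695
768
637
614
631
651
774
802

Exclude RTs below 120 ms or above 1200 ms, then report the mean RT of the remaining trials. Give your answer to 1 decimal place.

711.6 ms

Excluded: 1370
Retained (n=11): Σ = 7828
Mean = 7828/11 = 711.6364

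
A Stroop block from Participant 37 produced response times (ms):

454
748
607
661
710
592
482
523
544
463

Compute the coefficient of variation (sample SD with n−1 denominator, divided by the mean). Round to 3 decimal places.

0.179

n = 10, Σ = 5784, M = 578.4000
Σ(x−M)² = 96246.400; s = √(96246.400/9) = 103.4120
CV = 103.4120 / 578.4000 = 0.17879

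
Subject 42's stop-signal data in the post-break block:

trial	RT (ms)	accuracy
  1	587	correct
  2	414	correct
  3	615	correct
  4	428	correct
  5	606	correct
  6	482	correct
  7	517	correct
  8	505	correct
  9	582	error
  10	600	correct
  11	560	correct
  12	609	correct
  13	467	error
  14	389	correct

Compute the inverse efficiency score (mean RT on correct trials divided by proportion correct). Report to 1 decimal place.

Correct trials (n=12): 587, 414, 615, 428, 606, 482, 517, 505, 600, 560, 609, 389
Mean correct RT = 6312/12 = 526.0000 ms
Proportion correct = 12/14
IES = 526.0000 / (12/14) = 613.667 ms

613.7 ms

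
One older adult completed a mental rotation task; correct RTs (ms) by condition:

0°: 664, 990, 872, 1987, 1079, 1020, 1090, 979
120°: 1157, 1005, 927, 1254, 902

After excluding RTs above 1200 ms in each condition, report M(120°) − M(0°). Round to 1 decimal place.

0°: exclude 1987
120°: exclude 1254
M(0°) = 6694/7 = 956.286
M(120°) = 3991/4 = 997.750
Difference = 997.750 − 956.286 = 41.464 ms

41.5 ms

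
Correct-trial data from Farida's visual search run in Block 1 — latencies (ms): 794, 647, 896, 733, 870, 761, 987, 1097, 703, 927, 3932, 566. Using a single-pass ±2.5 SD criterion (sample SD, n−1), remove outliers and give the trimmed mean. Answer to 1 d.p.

n = 12, ΣRT = 12913, M = 1076.083
Σ(x−M)² = 9141802.92; s = √(9141802.92/11) = 911.632
Cutoffs: 1076.083 ± 2.5·911.632 → [-1203.0, 3355.2]
Outside: 3932 → excluded.
Retained (n=11): Σ = 8981, mean = 8981/11 = 816.455

816.5 ms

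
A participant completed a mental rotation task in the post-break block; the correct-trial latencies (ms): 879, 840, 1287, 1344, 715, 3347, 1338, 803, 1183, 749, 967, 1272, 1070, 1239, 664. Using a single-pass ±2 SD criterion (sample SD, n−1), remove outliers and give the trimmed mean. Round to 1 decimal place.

n = 15, ΣRT = 17697, M = 1179.800
Σ(x−M)² = 5845192.40; s = √(5845192.40/14) = 646.153
Cutoffs: 1179.800 ± 2·646.153 → [-112.5, 2472.1]
Outside: 3347 → excluded.
Retained (n=14): Σ = 14350, mean = 14350/14 = 1025.000

1025.0 ms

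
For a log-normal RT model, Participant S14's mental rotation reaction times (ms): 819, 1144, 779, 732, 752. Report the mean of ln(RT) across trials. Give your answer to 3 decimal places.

ln(RT): 6.7081, 7.0423, 6.6580, 6.5958, 6.6227
Σ ln(RT) = 33.6269
Mean = 33.6269/5 = 6.72538

6.725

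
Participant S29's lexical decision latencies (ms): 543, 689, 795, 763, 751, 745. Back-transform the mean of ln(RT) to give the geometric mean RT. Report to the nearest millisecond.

709 ms

ln(RT): 6.2971, 6.5352, 6.6783, 6.6373, 6.6214, 6.6134
Mean ln(RT) = 39.3827/6 = 6.56379
Geometric mean = exp(6.56379) = 708.95 ms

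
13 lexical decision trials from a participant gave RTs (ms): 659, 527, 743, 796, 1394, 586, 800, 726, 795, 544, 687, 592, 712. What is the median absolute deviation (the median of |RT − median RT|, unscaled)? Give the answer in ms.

84 ms

Sorted: 527, 544, 586, 592, 659, 687, 712, 726, 743, 795, 796, 800, 1394 → median = 712
|x − 712|: 53, 185, 31, 84, 682, 126, 88, 14, 83, 168, 25, 120, 0
Sorted deviations: 0, 14, 25, 31, 53, 83, 84, 88, 120, 126, 168, 185, 682 → MAD = 84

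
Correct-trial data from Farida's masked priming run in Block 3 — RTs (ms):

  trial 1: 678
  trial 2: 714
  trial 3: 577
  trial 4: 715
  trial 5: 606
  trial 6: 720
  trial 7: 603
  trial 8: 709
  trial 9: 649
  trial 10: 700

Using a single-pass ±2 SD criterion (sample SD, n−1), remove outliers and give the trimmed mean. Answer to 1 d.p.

n = 10, ΣRT = 6671, M = 667.100
Σ(x−M)² = 26536.90; s = √(26536.90/9) = 54.301
Cutoffs: 667.100 ± 2·54.301 → [558.5, 775.7]
No RTs fall outside the cutoffs; all 10 retained. Mean = 6671/10 = 667.100

667.1 ms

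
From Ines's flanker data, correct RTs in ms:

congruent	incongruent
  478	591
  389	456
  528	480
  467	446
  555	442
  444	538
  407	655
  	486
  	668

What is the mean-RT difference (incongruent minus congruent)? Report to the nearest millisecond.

62 ms

M(congruent) = 3268/7 = 466.857
M(incongruent) = 4762/9 = 529.111
Difference = 529.111 − 466.857 = 62.254 ms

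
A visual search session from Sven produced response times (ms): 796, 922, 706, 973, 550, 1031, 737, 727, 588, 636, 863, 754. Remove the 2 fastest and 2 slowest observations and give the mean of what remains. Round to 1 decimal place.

Sorted: 550, 588, 636, 706, 727, 737, 754, 796, 863, 922, 973, 1031
Drop lowest 2 (550, 588) and highest 2 (973, 1031)
Remaining (n=8): Σ = 6141, mean = 6141/8 = 767.625

767.6 ms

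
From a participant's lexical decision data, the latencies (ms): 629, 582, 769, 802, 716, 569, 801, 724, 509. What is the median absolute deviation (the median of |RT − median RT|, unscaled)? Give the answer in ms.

86 ms

Sorted: 509, 569, 582, 629, 716, 724, 769, 801, 802 → median = 716
|x − 716|: 87, 134, 53, 86, 0, 147, 85, 8, 207
Sorted deviations: 0, 8, 53, 85, 86, 87, 134, 147, 207 → MAD = 86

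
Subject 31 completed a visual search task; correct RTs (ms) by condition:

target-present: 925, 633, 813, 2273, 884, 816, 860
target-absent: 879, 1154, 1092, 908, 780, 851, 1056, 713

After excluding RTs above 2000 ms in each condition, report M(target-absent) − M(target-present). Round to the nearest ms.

107 ms

target-present: exclude 2273
M(target-present) = 4931/6 = 821.833
M(target-absent) = 7433/8 = 929.125
Difference = 929.125 − 821.833 = 107.292 ms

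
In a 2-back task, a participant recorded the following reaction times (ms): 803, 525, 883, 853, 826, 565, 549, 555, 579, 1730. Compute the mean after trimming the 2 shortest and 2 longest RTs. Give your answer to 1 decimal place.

Sorted: 525, 549, 555, 565, 579, 803, 826, 853, 883, 1730
Drop lowest 2 (525, 549) and highest 2 (883, 1730)
Remaining (n=6): Σ = 4181, mean = 4181/6 = 696.833

696.8 ms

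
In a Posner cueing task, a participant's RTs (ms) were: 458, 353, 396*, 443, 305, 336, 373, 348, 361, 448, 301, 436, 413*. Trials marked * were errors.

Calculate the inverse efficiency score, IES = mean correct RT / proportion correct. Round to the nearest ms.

447 ms

Correct trials (n=11): 458, 353, 443, 305, 336, 373, 348, 361, 448, 301, 436
Mean correct RT = 4162/11 = 378.3636 ms
Proportion correct = 11/13
IES = 378.3636 / (11/13) = 447.157 ms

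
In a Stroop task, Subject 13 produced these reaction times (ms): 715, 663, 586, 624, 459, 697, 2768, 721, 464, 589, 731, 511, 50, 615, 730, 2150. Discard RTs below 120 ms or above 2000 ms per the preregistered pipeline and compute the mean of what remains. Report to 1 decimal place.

623.5 ms

Excluded: 50, 2150, 2768
Retained (n=13): Σ = 8105
Mean = 8105/13 = 623.4615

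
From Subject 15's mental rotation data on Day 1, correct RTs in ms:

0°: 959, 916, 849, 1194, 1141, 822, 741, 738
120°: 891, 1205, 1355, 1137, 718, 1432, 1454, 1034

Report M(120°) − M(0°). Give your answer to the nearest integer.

233 ms

M(0°) = 7360/8 = 920.000
M(120°) = 9226/8 = 1153.250
Difference = 1153.250 − 920.000 = 233.250 ms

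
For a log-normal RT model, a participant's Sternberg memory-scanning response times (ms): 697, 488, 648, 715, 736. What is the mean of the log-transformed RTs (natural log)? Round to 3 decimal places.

ln(RT): 6.5468, 6.1903, 6.4739, 6.5723, 6.6012
Σ ln(RT) = 32.3845
Mean = 32.3845/5 = 6.47690

6.477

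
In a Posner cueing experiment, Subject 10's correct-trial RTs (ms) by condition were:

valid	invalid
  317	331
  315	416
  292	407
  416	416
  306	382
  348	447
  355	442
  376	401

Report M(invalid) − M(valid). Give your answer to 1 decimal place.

M(valid) = 2725/8 = 340.625
M(invalid) = 3242/8 = 405.250
Difference = 405.250 − 340.625 = 64.625 ms

64.6 ms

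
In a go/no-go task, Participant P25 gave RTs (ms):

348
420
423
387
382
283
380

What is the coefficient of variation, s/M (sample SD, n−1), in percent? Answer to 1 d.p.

n = 7, Σ = 2623, M = 374.7143
Σ(x−M)² = 13739.429; s = √(13739.429/6) = 47.8529
CV = 47.8529 / 374.7143 = 0.12771 = 12.771%

12.8%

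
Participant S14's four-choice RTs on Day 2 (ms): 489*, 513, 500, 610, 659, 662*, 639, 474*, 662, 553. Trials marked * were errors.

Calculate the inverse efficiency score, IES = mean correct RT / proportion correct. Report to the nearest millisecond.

Correct trials (n=7): 513, 500, 610, 659, 639, 662, 553
Mean correct RT = 4136/7 = 590.8571 ms
Proportion correct = 7/10
IES = 590.8571 / (7/10) = 844.082 ms

844 ms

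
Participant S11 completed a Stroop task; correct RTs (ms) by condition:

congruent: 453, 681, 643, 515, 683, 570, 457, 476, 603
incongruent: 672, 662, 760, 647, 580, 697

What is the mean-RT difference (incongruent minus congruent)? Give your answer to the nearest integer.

M(congruent) = 5081/9 = 564.556
M(incongruent) = 4018/6 = 669.667
Difference = 669.667 − 564.556 = 105.111 ms

105 ms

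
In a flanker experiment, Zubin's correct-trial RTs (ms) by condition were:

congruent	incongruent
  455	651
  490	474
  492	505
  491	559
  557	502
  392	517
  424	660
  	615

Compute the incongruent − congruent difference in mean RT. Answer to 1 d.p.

88.8 ms

M(congruent) = 3301/7 = 471.571
M(incongruent) = 4483/8 = 560.375
Difference = 560.375 − 471.571 = 88.804 ms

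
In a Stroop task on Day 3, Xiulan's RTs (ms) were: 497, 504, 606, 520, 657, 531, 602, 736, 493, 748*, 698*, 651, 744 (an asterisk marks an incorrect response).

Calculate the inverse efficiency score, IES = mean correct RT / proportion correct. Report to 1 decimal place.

Correct trials (n=11): 497, 504, 606, 520, 657, 531, 602, 736, 493, 651, 744
Mean correct RT = 6541/11 = 594.6364 ms
Proportion correct = 11/13
IES = 594.6364 / (11/13) = 702.752 ms

702.8 ms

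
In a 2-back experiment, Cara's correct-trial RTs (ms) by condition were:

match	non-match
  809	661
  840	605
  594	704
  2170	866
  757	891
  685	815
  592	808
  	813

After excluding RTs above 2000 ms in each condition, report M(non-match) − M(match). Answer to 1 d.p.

match: exclude 2170
M(match) = 4277/6 = 712.833
M(non-match) = 6163/8 = 770.375
Difference = 770.375 − 712.833 = 57.542 ms

57.5 ms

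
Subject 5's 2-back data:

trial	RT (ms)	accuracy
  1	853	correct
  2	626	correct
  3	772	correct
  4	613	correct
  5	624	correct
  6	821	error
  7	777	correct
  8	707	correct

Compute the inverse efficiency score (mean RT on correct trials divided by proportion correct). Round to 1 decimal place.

Correct trials (n=7): 853, 626, 772, 613, 624, 777, 707
Mean correct RT = 4972/7 = 710.2857 ms
Proportion correct = 7/8
IES = 710.2857 / (7/8) = 811.755 ms

811.8 ms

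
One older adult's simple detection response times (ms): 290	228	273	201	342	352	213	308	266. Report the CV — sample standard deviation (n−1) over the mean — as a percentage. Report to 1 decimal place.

n = 9, Σ = 2473, M = 274.7778
Σ(x−M)² = 23345.556; s = √(23345.556/8) = 54.0203
CV = 54.0203 / 274.7778 = 0.19660 = 19.660%

19.7%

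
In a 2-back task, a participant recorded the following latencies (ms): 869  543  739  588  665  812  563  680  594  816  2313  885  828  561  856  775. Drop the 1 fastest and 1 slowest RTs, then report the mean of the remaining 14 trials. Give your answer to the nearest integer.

Sorted: 543, 561, 563, 588, 594, 665, 680, 739, 775, 812, 816, 828, 856, 869, 885, 2313
Drop lowest 1 (543) and highest 1 (2313)
Remaining (n=14): Σ = 10231, mean = 10231/14 = 730.786

731 ms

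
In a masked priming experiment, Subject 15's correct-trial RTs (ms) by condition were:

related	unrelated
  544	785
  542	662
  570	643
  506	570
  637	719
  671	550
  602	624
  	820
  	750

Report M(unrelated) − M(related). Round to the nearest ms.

M(related) = 4072/7 = 581.714
M(unrelated) = 6123/9 = 680.333
Difference = 680.333 − 581.714 = 98.619 ms

99 ms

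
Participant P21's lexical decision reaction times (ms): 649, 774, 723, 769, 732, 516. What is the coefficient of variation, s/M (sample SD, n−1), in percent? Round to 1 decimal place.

14.1%

n = 6, Σ = 4163, M = 693.8333
Σ(x−M)² = 48018.833; s = √(48018.833/5) = 97.9988
CV = 97.9988 / 693.8333 = 0.14124 = 14.124%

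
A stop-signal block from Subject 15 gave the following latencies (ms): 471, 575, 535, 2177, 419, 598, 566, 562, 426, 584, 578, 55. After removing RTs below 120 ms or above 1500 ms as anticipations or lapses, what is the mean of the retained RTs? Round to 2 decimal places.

531.40 ms

Excluded: 55, 2177
Retained (n=10): Σ = 5314
Mean = 5314/10 = 531.4000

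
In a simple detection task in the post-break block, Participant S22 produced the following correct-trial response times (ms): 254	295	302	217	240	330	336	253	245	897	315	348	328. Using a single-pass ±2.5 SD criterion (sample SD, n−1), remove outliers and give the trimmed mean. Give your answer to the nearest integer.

289 ms

n = 13, ΣRT = 4360, M = 335.385
Σ(x−M)² = 363509.08; s = √(363509.08/12) = 174.047
Cutoffs: 335.385 ± 2.5·174.047 → [-99.7, 770.5]
Outside: 897 → excluded.
Retained (n=12): Σ = 3463, mean = 3463/12 = 288.583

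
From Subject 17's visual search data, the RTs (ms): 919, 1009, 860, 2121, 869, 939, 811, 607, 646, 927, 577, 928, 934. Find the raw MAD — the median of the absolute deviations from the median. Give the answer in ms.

Sorted: 577, 607, 646, 811, 860, 869, 919, 927, 928, 934, 939, 1009, 2121 → median = 919
|x − 919|: 0, 90, 59, 1202, 50, 20, 108, 312, 273, 8, 342, 9, 15
Sorted deviations: 0, 8, 9, 15, 20, 50, 59, 90, 108, 273, 312, 342, 1202 → MAD = 59

59 ms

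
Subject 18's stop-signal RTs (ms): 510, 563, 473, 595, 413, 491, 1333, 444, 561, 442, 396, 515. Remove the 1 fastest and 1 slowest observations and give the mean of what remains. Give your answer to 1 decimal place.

500.7 ms

Sorted: 396, 413, 442, 444, 473, 491, 510, 515, 561, 563, 595, 1333
Drop lowest 1 (396) and highest 1 (1333)
Remaining (n=10): Σ = 5007, mean = 5007/10 = 500.700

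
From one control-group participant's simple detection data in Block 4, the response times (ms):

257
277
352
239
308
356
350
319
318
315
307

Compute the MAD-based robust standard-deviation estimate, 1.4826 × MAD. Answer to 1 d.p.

Sorted: 239, 257, 277, 307, 308, 315, 318, 319, 350, 352, 356 → median = 315
|x − 315| sorted: 0, 3, 4, 7, 8, 35, 37, 38, 41, 58, 76 → MAD = 35
Robust SD ≈ 1.4826 × 35 = 51.891

51.9 ms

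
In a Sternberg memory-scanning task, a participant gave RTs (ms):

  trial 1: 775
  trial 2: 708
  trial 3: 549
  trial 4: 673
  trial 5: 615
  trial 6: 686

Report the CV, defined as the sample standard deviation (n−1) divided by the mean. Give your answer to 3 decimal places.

n = 6, Σ = 4006, M = 667.6667
Σ(x−M)² = 30367.333; s = √(30367.333/5) = 77.9324
CV = 77.9324 / 667.6667 = 0.11672

0.117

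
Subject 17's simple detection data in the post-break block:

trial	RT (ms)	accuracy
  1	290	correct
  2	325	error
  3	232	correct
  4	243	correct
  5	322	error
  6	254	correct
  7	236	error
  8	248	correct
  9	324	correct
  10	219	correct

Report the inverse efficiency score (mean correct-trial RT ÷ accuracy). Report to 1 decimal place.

369.4 ms

Correct trials (n=7): 290, 232, 243, 254, 248, 324, 219
Mean correct RT = 1810/7 = 258.5714 ms
Proportion correct = 7/10
IES = 258.5714 / (7/10) = 369.388 ms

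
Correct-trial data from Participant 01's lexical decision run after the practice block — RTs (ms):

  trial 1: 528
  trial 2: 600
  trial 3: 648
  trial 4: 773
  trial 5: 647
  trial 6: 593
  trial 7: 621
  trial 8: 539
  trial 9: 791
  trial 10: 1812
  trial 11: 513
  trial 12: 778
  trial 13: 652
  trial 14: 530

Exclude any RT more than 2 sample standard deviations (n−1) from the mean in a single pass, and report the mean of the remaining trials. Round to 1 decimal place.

631.8 ms

n = 14, ΣRT = 10025, M = 716.071
Σ(x−M)² = 1407502.93; s = √(1407502.93/13) = 329.043
Cutoffs: 716.071 ± 2·329.043 → [58.0, 1374.2]
Outside: 1812 → excluded.
Retained (n=13): Σ = 8213, mean = 8213/13 = 631.769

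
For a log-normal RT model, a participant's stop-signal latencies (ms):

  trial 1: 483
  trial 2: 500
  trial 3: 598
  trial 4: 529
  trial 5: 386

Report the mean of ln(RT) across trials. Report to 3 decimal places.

ln(RT): 6.1800, 6.2146, 6.3936, 6.2710, 5.9558
Σ ln(RT) = 31.0150
Mean = 31.0150/5 = 6.20301

6.203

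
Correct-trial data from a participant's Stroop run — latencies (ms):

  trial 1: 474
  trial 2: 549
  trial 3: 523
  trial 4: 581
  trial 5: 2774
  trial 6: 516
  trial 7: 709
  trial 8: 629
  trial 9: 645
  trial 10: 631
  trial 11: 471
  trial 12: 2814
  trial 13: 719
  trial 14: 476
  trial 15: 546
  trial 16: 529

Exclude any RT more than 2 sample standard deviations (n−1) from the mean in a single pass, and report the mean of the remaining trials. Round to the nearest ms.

571 ms

n = 16, ΣRT = 13586, M = 849.125
Σ(x−M)² = 8736725.75; s = √(8736725.75/15) = 763.183
Cutoffs: 849.125 ± 2·763.183 → [-677.2, 2375.5]
Outside: 2774, 2814 → excluded.
Retained (n=14): Σ = 7998, mean = 7998/14 = 571.286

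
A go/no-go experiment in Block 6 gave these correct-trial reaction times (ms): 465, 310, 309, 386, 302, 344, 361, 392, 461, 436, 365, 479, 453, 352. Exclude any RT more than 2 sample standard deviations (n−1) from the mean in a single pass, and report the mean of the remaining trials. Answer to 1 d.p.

386.8 ms

n = 14, ΣRT = 5415, M = 386.786
Σ(x−M)² = 50278.36; s = √(50278.36/13) = 62.190
Cutoffs: 386.786 ± 2·62.190 → [262.4, 511.2]
No RTs fall outside the cutoffs; all 14 retained. Mean = 5415/14 = 386.786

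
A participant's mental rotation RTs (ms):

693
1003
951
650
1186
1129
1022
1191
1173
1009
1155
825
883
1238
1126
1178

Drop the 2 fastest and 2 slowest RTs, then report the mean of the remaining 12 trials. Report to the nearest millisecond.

1053 ms

Sorted: 650, 693, 825, 883, 951, 1003, 1009, 1022, 1126, 1129, 1155, 1173, 1178, 1186, 1191, 1238
Drop lowest 2 (650, 693) and highest 2 (1191, 1238)
Remaining (n=12): Σ = 12640, mean = 12640/12 = 1053.333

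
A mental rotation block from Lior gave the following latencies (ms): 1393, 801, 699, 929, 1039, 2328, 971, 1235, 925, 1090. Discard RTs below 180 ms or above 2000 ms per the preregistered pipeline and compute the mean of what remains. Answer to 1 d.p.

Excluded: 2328
Retained (n=9): Σ = 9082
Mean = 9082/9 = 1009.1111

1009.1 ms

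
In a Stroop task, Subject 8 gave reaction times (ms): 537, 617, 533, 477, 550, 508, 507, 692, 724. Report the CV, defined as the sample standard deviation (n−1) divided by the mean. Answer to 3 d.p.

0.152

n = 9, Σ = 5145, M = 571.6667
Σ(x−M)² = 60104.000; s = √(60104.000/8) = 86.6776
CV = 86.6776 / 571.6667 = 0.15162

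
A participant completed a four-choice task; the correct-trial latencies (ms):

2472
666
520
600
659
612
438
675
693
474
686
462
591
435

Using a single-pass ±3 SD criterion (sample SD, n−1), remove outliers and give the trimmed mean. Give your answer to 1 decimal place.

n = 14, ΣRT = 9983, M = 713.071
Σ(x−M)² = 3449912.93; s = √(3449912.93/13) = 515.148
Cutoffs: 713.071 ± 3·515.148 → [-832.4, 2258.5]
Outside: 2472 → excluded.
Retained (n=13): Σ = 7511, mean = 7511/13 = 577.769

577.8 ms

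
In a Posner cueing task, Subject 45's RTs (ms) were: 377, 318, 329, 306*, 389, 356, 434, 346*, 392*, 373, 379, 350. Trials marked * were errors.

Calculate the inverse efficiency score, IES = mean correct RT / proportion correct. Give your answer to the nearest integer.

Correct trials (n=9): 377, 318, 329, 389, 356, 434, 373, 379, 350
Mean correct RT = 3305/9 = 367.2222 ms
Proportion correct = 9/12
IES = 367.2222 / (9/12) = 489.630 ms

490 ms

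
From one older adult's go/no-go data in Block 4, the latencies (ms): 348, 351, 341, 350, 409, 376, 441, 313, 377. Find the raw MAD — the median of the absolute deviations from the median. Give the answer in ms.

Sorted: 313, 341, 348, 350, 351, 376, 377, 409, 441 → median = 351
|x − 351|: 3, 0, 10, 1, 58, 25, 90, 38, 26
Sorted deviations: 0, 1, 3, 10, 25, 26, 38, 58, 90 → MAD = 25

25 ms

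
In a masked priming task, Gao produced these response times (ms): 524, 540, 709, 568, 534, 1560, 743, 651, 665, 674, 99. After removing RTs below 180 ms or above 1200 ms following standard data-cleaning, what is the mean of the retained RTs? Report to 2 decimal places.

623.11 ms

Excluded: 99, 1560
Retained (n=9): Σ = 5608
Mean = 5608/9 = 623.1111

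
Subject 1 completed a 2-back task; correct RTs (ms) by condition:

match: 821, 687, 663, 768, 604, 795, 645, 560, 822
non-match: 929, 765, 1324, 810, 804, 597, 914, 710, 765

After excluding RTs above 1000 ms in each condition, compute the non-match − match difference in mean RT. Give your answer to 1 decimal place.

79.5 ms

non-match: exclude 1324
M(match) = 6365/9 = 707.222
M(non-match) = 6294/8 = 786.750
Difference = 786.750 − 707.222 = 79.528 ms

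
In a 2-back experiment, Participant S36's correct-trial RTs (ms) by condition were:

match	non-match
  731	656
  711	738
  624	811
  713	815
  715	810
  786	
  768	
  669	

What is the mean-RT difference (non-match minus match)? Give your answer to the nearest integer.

M(match) = 5717/8 = 714.625
M(non-match) = 3830/5 = 766.000
Difference = 766.000 − 714.625 = 51.375 ms

51 ms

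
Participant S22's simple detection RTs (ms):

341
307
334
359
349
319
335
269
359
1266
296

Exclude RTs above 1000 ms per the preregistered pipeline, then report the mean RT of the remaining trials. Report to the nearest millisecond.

Excluded: 1266
Retained (n=10): Σ = 3268
Mean = 3268/10 = 326.8000

327 ms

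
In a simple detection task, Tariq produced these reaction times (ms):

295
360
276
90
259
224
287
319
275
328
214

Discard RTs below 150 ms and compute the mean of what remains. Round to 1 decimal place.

Excluded: 90
Retained (n=10): Σ = 2837
Mean = 2837/10 = 283.7000

283.7 ms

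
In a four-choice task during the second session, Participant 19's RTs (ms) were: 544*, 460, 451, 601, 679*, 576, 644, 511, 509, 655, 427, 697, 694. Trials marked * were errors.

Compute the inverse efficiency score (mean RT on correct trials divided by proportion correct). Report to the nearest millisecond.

Correct trials (n=11): 460, 451, 601, 576, 644, 511, 509, 655, 427, 697, 694
Mean correct RT = 6225/11 = 565.9091 ms
Proportion correct = 11/13
IES = 565.9091 / (11/13) = 668.802 ms

669 ms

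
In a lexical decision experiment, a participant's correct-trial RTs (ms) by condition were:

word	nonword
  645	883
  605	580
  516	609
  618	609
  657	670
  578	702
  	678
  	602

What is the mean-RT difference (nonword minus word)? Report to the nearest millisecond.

M(word) = 3619/6 = 603.167
M(nonword) = 5333/8 = 666.625
Difference = 666.625 − 603.167 = 63.458 ms

63 ms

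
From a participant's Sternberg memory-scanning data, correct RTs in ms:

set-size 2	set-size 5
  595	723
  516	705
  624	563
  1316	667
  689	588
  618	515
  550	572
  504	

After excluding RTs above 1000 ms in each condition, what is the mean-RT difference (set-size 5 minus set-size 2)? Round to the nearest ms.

set-size 2: exclude 1316
M(set-size 2) = 4096/7 = 585.143
M(set-size 5) = 4333/7 = 619.000
Difference = 619.000 − 585.143 = 33.857 ms

34 ms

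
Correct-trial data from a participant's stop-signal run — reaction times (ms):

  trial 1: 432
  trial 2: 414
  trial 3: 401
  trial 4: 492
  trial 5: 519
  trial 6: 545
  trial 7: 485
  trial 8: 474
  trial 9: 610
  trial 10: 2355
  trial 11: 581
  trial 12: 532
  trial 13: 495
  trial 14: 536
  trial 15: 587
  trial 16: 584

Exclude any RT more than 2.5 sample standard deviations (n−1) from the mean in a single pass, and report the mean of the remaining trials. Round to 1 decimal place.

512.5 ms

n = 16, ΣRT = 10042, M = 627.625
Σ(x−M)² = 3241217.75; s = √(3241217.75/15) = 464.845
Cutoffs: 627.625 ± 2.5·464.845 → [-534.5, 1789.7]
Outside: 2355 → excluded.
Retained (n=15): Σ = 7687, mean = 7687/15 = 512.467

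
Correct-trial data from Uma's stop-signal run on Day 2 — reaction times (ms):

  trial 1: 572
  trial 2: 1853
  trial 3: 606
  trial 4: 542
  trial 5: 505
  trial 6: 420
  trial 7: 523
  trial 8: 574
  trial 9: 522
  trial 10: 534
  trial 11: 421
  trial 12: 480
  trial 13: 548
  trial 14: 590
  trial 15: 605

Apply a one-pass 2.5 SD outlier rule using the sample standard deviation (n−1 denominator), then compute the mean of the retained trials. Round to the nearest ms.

532 ms

n = 15, ΣRT = 9295, M = 619.667
Σ(x−M)² = 1676131.33; s = √(1676131.33/14) = 346.011
Cutoffs: 619.667 ± 2.5·346.011 → [-245.4, 1484.7]
Outside: 1853 → excluded.
Retained (n=14): Σ = 7442, mean = 7442/14 = 531.571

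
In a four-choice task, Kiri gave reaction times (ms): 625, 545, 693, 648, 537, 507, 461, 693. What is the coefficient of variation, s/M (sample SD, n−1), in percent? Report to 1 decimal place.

14.9%

n = 8, Σ = 4709, M = 588.6250
Σ(x−M)² = 54155.875; s = √(54155.875/7) = 87.9577
CV = 87.9577 / 588.6250 = 0.14943 = 14.943%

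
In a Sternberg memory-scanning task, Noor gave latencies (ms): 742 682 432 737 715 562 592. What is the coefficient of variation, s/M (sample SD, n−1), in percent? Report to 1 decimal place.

18.0%

n = 7, Σ = 4462, M = 637.4286
Σ(x−M)² = 78807.714; s = √(78807.714/6) = 114.6064
CV = 114.6064 / 637.4286 = 0.17979 = 17.979%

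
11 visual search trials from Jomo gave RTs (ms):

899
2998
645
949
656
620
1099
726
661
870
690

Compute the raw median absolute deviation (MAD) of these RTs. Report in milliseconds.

Sorted: 620, 645, 656, 661, 690, 726, 870, 899, 949, 1099, 2998 → median = 726
|x − 726|: 173, 2272, 81, 223, 70, 106, 373, 0, 65, 144, 36
Sorted deviations: 0, 36, 65, 70, 81, 106, 144, 173, 223, 373, 2272 → MAD = 106

106 ms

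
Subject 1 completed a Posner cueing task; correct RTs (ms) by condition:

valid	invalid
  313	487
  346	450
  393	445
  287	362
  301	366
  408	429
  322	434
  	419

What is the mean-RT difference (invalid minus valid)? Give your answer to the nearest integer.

M(valid) = 2370/7 = 338.571
M(invalid) = 3392/8 = 424.000
Difference = 424.000 − 338.571 = 85.429 ms

85 ms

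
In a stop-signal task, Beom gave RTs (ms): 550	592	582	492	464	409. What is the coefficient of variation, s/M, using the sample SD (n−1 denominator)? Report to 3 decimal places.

0.140

n = 6, Σ = 3089, M = 514.8333
Σ(x−M)² = 26008.833; s = √(26008.833/5) = 72.1233
CV = 72.1233 / 514.8333 = 0.14009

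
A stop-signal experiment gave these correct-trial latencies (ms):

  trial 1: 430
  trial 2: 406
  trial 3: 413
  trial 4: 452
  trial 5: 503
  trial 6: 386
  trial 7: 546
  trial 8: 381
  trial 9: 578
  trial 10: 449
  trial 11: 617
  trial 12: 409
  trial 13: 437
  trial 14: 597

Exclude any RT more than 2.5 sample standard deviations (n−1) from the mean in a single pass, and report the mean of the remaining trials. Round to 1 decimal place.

471.7 ms

n = 14, ΣRT = 6604, M = 471.714
Σ(x−M)² = 85722.86; s = √(85722.86/13) = 81.204
Cutoffs: 471.714 ± 2.5·81.204 → [268.7, 674.7]
No RTs fall outside the cutoffs; all 14 retained. Mean = 6604/14 = 471.714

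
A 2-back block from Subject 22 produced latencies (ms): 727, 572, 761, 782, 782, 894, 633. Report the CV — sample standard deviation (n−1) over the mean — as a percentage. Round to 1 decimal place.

n = 7, Σ = 5151, M = 735.8571
Σ(x−M)² = 67406.857; s = √(67406.857/6) = 105.9928
CV = 105.9928 / 735.8571 = 0.14404 = 14.404%

14.4%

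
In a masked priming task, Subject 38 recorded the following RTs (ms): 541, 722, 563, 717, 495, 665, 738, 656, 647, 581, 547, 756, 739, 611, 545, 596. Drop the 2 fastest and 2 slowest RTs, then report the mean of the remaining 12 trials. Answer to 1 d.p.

Sorted: 495, 541, 545, 547, 563, 581, 596, 611, 647, 656, 665, 717, 722, 738, 739, 756
Drop lowest 2 (495, 541) and highest 2 (739, 756)
Remaining (n=12): Σ = 7588, mean = 7588/12 = 632.333

632.3 ms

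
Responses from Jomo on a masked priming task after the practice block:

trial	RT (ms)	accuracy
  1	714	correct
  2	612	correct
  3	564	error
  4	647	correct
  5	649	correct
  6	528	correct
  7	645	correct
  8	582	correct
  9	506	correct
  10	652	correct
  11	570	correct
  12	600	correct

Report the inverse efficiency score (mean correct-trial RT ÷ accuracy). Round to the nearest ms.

Correct trials (n=11): 714, 612, 647, 649, 528, 645, 582, 506, 652, 570, 600
Mean correct RT = 6705/11 = 609.5455 ms
Proportion correct = 11/12
IES = 609.5455 / (11/12) = 664.959 ms

665 ms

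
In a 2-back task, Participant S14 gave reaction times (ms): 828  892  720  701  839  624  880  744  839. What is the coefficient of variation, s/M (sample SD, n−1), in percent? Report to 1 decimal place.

n = 9, Σ = 7067, M = 785.2222
Σ(x−M)² = 67037.556; s = √(67037.556/8) = 91.5407
CV = 91.5407 / 785.2222 = 0.11658 = 11.658%

11.7%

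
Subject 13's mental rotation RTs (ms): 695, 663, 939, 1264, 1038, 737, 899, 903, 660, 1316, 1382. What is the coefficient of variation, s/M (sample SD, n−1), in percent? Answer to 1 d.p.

27.9%

n = 11, Σ = 10496, M = 954.1818
Σ(x−M)² = 708521.636; s = √(708521.636/10) = 266.1807
CV = 266.1807 / 954.1818 = 0.27896 = 27.896%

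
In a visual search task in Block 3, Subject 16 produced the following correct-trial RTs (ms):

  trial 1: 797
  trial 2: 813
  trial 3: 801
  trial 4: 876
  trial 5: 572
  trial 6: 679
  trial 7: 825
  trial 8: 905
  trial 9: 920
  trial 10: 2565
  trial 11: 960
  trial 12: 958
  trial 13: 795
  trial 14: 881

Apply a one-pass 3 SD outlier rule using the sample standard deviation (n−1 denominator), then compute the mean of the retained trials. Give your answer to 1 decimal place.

n = 14, ΣRT = 13347, M = 953.357
Σ(x−M)² = 2941747.21; s = √(2941747.21/13) = 475.698
Cutoffs: 953.357 ± 3·475.698 → [-473.7, 2380.5]
Outside: 2565 → excluded.
Retained (n=13): Σ = 10782, mean = 10782/13 = 829.385

829.4 ms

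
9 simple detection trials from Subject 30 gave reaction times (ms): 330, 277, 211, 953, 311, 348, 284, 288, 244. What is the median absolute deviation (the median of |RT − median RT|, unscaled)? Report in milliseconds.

Sorted: 211, 244, 277, 284, 288, 311, 330, 348, 953 → median = 288
|x − 288|: 42, 11, 77, 665, 23, 60, 4, 0, 44
Sorted deviations: 0, 4, 11, 23, 42, 44, 60, 77, 665 → MAD = 42

42 ms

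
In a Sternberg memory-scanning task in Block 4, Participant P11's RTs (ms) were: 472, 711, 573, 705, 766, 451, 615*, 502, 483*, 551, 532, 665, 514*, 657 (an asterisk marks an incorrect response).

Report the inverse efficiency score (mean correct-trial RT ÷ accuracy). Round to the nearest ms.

762 ms

Correct trials (n=11): 472, 711, 573, 705, 766, 451, 502, 551, 532, 665, 657
Mean correct RT = 6585/11 = 598.6364 ms
Proportion correct = 11/14
IES = 598.6364 / (11/14) = 761.901 ms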